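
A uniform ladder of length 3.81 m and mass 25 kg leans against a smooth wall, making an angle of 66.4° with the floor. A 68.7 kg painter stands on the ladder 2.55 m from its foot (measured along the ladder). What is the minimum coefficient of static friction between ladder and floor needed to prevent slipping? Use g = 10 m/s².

μ_min ≈ 0.273

Taking torques about the foot of the ladder:
Ladder weight 25×10 = 250 N acts at 1.905 m along the ladder; its horizontal arm is 1.905·cos66.4° = 0.7627 m → τ = 190.7 N·m clockwise.
Painter: 68.7×10 = 687 N at 2.55 m → arm 1.021 m → τ = 701.4 N·m clockwise.
Wall normal N acts horizontally at the top; its moment arm is the height L sinθ = 3.81·sin66.4° = 3.491 m, counterclockwise.
Balancing moments: N × 3.491 = 892.1, giving N = 255.5 N.
ΣFx = 0 ⇒ f = N_wall = 255.5 N. ΣFy = 0 ⇒ N_floor = 937 N.
μ_min = f / N_floor = 255.5 / 937 = 0.273.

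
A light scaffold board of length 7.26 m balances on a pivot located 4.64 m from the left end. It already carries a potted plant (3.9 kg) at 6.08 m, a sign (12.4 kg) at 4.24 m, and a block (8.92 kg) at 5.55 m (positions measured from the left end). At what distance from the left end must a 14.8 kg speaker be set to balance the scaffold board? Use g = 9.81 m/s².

Taking torques about the pivot (at 4.64 m from the left end):
Potted plant: 3.9 × 9.81 = 38.26 N down at 6.08 m → arm 1.44 m, τ = 38.26 × 1.44 = 55.09 N·m clockwise.
Sign: 12.4 × 9.81 = 121.6 N down at 4.24 m → arm 0.4 m, τ = 121.6 × 0.4 = 48.64 N·m counterclockwise.
Block: 8.92 × 9.81 = 87.51 N down at 5.55 m → arm 0.91 m, τ = 87.51 × 0.91 = 79.63 N·m clockwise.
Net moment of existing loads = 86.08 N·m clockwise.
The speaker weighs 14.8 × 9.81 = 145.2 N and must supply an equal counterclockwise moment, so its lever arm about the pivot is 86.08 / 145.2 = 0.593 m.
That puts it at 4.64 − 0.593 = 4.05 m from the left end.

x ≈ 4.05 m from the left end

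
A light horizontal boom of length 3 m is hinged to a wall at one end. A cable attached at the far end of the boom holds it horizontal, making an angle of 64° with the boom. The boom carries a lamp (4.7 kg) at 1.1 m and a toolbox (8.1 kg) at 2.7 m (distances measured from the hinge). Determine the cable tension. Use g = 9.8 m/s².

Choose the hinge as the axis so the unknown hinge reaction has zero arm there.
Lamp: 4.7 × 9.8 = 46.06 N down at 1.1 m → arm 1.1 m, τ = 46.06 × 1.1 = 50.67 N·m clockwise.
Toolbox: 8.1 × 9.8 = 79.38 N down at 2.7 m → arm 2.7 m, τ = 79.38 × 2.7 = 214.3 N·m clockwise.
Total clockwise load moment = 265 N·m.
The cable tension T acts at 3 m; only its component perpendicular to the boom, T sinθ, produces torque. sin 64° = 0.8988.
Στ = 0 ⇒ T × 3 × 0.8988 = 265 ⇒ T = 265 / 2.696 = 98.3 N.

T ≈ 98.3 N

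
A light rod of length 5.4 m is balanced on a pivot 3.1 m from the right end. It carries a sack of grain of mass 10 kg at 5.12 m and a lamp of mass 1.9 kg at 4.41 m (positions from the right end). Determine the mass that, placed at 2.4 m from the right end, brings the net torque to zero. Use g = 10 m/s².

m ≈ 32.4 kg

Choose the pivot (at 3.1 m from the right end) as the axis so the support reaction has zero arm there.
Sack of grain: 10 × 10 = 100 N down at 5.12 m → arm 2.02 m, τ = 100 × 2.02 = 202 N·m counterclockwise.
Lamp: 1.9 × 10 = 19 N down at 4.41 m → arm 1.31 m, τ = 19 × 1.31 = 24.89 N·m counterclockwise.
Net moment of known loads = 226.9 N·m counterclockwise.
An unknown mass m at 2.4 m has arm 0.7 m; its moment is m·g·0.7 clockwise.
For rotational equilibrium, m × 10 × 0.7 = 226.9, so m = 226.9 / (10 × 0.7) = 32.4 kg.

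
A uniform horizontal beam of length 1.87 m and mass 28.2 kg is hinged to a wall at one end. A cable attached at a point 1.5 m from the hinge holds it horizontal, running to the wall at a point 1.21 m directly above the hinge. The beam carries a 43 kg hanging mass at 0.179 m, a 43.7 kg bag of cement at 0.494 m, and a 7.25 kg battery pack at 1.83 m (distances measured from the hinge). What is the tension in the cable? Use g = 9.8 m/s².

About the hinge:
Beam weight: 28.2 × 9.8 = 276.4 N down at 0.935 m → arm 0.935 m, τ = 276.4 × 0.935 = 258.4 N·m clockwise.
Hanging mass: 43 × 9.8 = 421.4 N down at 0.179 m → arm 0.179 m, τ = 421.4 × 0.179 = 75.43 N·m clockwise.
Bag of cement: 43.7 × 9.8 = 428.3 N down at 0.494 m → arm 0.494 m, τ = 428.3 × 0.494 = 211.6 N·m clockwise.
Battery pack: 7.25 × 9.8 = 71.05 N down at 1.83 m → arm 1.83 m, τ = 71.05 × 1.83 = 130 N·m clockwise.
Total clockwise load moment = 675.4 N·m.
The cable tension T acts at 1.5 m; only its component perpendicular to the beam, T sinθ, produces torque. sinθ = h/√(h²+d²) = 1.21/√(1.21²+1.5²) = 0.6279.
For rotational equilibrium, T × 1.5 × 0.6279 = 675.4, so T = 675.4 / 0.9419 = 717 N.

T ≈ 717 N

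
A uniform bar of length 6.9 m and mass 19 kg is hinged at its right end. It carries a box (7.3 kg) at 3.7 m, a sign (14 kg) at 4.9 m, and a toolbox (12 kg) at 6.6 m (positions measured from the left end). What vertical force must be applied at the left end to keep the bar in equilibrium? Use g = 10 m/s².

Choose the right end as the axis so the unknown pivot reaction has zero arm there.
Beam weight: 19 × 10 = 190 N down at 3.45 m → arm 3.45 m, τ = 190 × 3.45 = 655.5 N·m counterclockwise.
Box: 7.3 × 10 = 73 N down at 3.7 m → arm 3.2 m, τ = 73 × 3.2 = 233.6 N·m counterclockwise.
Sign: 14 × 10 = 140 N down at 4.9 m → arm 2 m, τ = 140 × 2 = 280 N·m counterclockwise.
Toolbox: 12 × 10 = 120 N down at 6.6 m → arm 0.3 m, τ = 120 × 0.3 = 36 N·m counterclockwise.
Net moment of the loads = 1205 N·m counterclockwise.
The upward force F acts at the left end, arm 6.9 m, giving F × 6.9 clockwise.
Στ = 0 ⇒ F × 6.9 = 1205 ⇒ F = 1205 / 6.9 = 175 N.

F ≈ 175 N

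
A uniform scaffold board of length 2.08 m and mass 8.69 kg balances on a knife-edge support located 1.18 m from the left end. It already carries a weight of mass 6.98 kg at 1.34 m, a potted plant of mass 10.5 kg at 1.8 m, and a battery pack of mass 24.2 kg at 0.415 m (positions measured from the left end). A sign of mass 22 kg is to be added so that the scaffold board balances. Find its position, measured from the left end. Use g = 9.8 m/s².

x ≈ 1.73 m from the left end

Taking torques about the knife-edge support (at 1.18 m from the left end):
Beam weight: 8.69 × 9.8 = 85.16 N down at 1.04 m → arm 0.14 m, τ = 85.16 × 0.14 = 11.92 N·m counterclockwise.
Weight: 6.98 × 9.8 = 68.4 N down at 1.34 m → arm 0.16 m, τ = 68.4 × 0.16 = 10.94 N·m clockwise.
Potted plant: 10.5 × 9.8 = 102.9 N down at 1.8 m → arm 0.62 m, τ = 102.9 × 0.62 = 63.8 N·m clockwise.
Battery pack: 24.2 × 9.8 = 237.2 N down at 0.415 m → arm 0.765 m, τ = 237.2 × 0.765 = 181.5 N·m counterclockwise.
Net moment of existing loads = 118.7 N·m counterclockwise.
The sign weighs 22 × 9.8 = 215.6 N and must supply an equal clockwise moment, so its lever arm about the knife-edge support is 118.7 / 215.6 = 0.551 m.
That puts it at 1.18 + 0.551 = 1.73 m from the left end.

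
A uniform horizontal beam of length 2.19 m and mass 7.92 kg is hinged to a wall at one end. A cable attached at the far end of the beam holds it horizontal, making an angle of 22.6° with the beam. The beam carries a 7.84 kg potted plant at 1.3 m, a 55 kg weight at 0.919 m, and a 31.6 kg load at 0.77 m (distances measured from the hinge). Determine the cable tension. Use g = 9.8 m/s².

T ≈ 1090 N

Take moments about the hinge.
Beam weight: 7.92 × 9.8 = 77.62 N down at 1.095 m → arm 1.095 m, τ = 77.62 × 1.095 = 84.99 N·m clockwise.
Potted plant: 7.84 × 9.8 = 76.83 N down at 1.3 m → arm 1.3 m, τ = 76.83 × 1.3 = 99.88 N·m clockwise.
Weight: 55 × 9.8 = 539 N down at 0.919 m → arm 0.919 m, τ = 539 × 0.919 = 495.3 N·m clockwise.
Load: 31.6 × 9.8 = 309.7 N down at 0.77 m → arm 0.77 m, τ = 309.7 × 0.77 = 238.5 N·m clockwise.
Total clockwise load moment = 918.7 N·m.
The cable tension T acts at 2.19 m; only its component perpendicular to the beam, T sinθ, produces torque. sin 22.6° = 0.3843.
For rotational equilibrium, T × 2.19 × 0.3843 = 918.7, so T = 918.7 / 0.8416 = 1090 N.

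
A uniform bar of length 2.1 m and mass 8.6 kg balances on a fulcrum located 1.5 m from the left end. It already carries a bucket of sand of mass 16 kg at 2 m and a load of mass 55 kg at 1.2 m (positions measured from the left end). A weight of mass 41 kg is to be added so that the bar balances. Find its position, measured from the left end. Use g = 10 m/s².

x ≈ 1.8 m from the left end

Taking torques about the fulcrum (at 1.5 m from the left end):
Beam weight: 8.6 × 10 = 86 N down at 1.05 m → arm 0.45 m, τ = 86 × 0.45 = 38.7 N·m counterclockwise.
Bucket of sand: 16 × 10 = 160 N down at 2 m → arm 0.5 m, τ = 160 × 0.5 = 80 N·m clockwise.
Load: 55 × 10 = 550 N down at 1.2 m → arm 0.3 m, τ = 550 × 0.3 = 165 N·m counterclockwise.
Net moment of existing loads = 123.7 N·m counterclockwise.
The weight weighs 41 × 10 = 410 N and must supply an equal clockwise moment, so its lever arm about the fulcrum is 123.7 / 410 = 0.302 m.
That puts it at 1.5 + 0.302 = 1.8 m from the left end.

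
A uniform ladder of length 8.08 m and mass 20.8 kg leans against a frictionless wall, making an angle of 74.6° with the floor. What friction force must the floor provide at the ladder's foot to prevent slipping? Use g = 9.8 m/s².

f ≈ 28.1 N

Choose the foot of the ladder as the axis so the floor normal and friction both act there and drop out.
Ladder weight 20.8×9.8 = 203.8 N acts at 4.04 m along the ladder; its horizontal arm is 4.04·cos74.6° = 1.073 m → τ = 218.7 N·m clockwise.
Wall normal N acts horizontally at the top; its moment arm is the height L sinθ = 8.08·sin74.6° = 7.79 m, counterclockwise.
For rotational equilibrium, N × 7.79 = 218.7, so N = 28.1 N.
ΣFx = 0: friction at the foot balances the wall's push, so f = N_wall = 28.1 N.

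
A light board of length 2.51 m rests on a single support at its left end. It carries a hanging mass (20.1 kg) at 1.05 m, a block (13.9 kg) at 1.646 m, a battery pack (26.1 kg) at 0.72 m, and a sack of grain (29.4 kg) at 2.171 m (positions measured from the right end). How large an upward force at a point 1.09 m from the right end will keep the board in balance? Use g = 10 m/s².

Choose the left end as the axis so the unknown pivot reaction has zero arm there.
Hanging mass: 20.1 × 10 = 201 N down at 1.05 m → arm 1.46 m, τ = 201 × 1.46 = 293.5 N·m clockwise.
Block: 13.9 × 10 = 139 N down at 1.646 m → arm 0.864 m, τ = 139 × 0.864 = 120.1 N·m clockwise.
Battery pack: 26.1 × 10 = 261 N down at 0.72 m → arm 1.79 m, τ = 261 × 1.79 = 467.2 N·m clockwise.
Sack of grain: 29.4 × 10 = 294 N down at 2.171 m → arm 0.339 m, τ = 294 × 0.339 = 99.67 N·m clockwise.
Net moment of the loads = 980.5 N·m clockwise.
The upward force F acts at a point 1.09 m from the right end, arm 1.42 m, giving F × 1.42 counterclockwise.
For rotational equilibrium, F × 1.42 = 980.5, so F = 980.5 / 1.42 = 690 N.

F ≈ 690 N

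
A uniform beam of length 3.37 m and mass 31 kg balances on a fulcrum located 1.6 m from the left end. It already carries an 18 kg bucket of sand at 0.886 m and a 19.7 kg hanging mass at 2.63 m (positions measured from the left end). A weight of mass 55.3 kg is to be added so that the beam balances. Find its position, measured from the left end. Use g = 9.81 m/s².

x ≈ 1.42 m from the left end

About the fulcrum (at 1.6 m from the left end):
Beam weight: 31 × 9.81 = 304.1 N down at 1.685 m → arm 0.085 m, τ = 304.1 × 0.085 = 25.85 N·m clockwise.
Bucket of sand: 18 × 9.81 = 176.6 N down at 0.886 m → arm 0.714 m, τ = 176.6 × 0.714 = 126.1 N·m counterclockwise.
Hanging mass: 19.7 × 9.81 = 193.3 N down at 2.63 m → arm 1.03 m, τ = 193.3 × 1.03 = 199.1 N·m clockwise.
Net moment of existing loads = 98.85 N·m clockwise.
The weight weighs 55.3 × 9.81 = 542.5 N and must supply an equal counterclockwise moment, so its lever arm about the fulcrum is 98.85 / 542.5 = 0.182 m.
That puts it at 1.6 − 0.182 = 1.42 m from the left end.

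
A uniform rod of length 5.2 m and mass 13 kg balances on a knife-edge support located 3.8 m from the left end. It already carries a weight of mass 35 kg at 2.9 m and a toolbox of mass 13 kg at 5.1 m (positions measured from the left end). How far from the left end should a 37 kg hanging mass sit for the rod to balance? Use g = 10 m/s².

x ≈ 4.62 m from the left end

Sum moments about the knife-edge support (at 3.8 m from the left end) (the support reaction has zero arm there).
Beam weight: 13 × 10 = 130 N down at 2.6 m → arm 1.2 m, τ = 130 × 1.2 = 156 N·m counterclockwise.
Weight: 35 × 10 = 350 N down at 2.9 m → arm 0.9 m, τ = 350 × 0.9 = 315 N·m counterclockwise.
Toolbox: 13 × 10 = 130 N down at 5.1 m → arm 1.3 m, τ = 130 × 1.3 = 169 N·m clockwise.
Net moment of existing loads = 302 N·m counterclockwise.
The hanging mass weighs 37 × 10 = 370 N and must supply an equal clockwise moment, so its lever arm about the knife-edge support is 302 / 370 = 0.816 m.
That puts it at 3.8 + 0.816 = 4.62 m from the left end.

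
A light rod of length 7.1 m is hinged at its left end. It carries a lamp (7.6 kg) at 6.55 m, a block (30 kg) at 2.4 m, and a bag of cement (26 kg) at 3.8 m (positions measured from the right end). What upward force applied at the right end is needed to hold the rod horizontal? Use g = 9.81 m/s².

Taking torques about the left end:
Lamp: 7.6 × 9.81 = 74.56 N down at 6.55 m → arm 0.55 m, τ = 74.56 × 0.55 = 41.01 N·m clockwise.
Block: 30 × 9.81 = 294.3 N down at 2.4 m → arm 4.7 m, τ = 294.3 × 4.7 = 1383 N·m clockwise.
Bag of cement: 26 × 9.81 = 255.1 N down at 3.8 m → arm 3.3 m, τ = 255.1 × 3.3 = 841.8 N·m clockwise.
Net moment of the loads = 2266 N·m clockwise.
The upward force F acts at the right end, arm 7.1 m, giving F × 7.1 counterclockwise.
Balancing moments: F × 7.1 = 2266, giving F = 2266 / 7.1 = 319 N.

F ≈ 319 N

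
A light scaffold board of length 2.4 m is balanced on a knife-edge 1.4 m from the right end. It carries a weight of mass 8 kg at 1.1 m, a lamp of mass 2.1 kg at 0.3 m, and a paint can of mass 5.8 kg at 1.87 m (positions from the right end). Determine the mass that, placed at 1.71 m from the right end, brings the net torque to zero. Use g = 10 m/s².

m ≈ 6.4 kg

Take moments about the knife-edge (at 1.4 m from the right end).
Weight: 8 × 10 = 80 N down at 1.1 m → arm 0.3 m, τ = 80 × 0.3 = 24 N·m clockwise.
Lamp: 2.1 × 10 = 21 N down at 0.3 m → arm 1.1 m, τ = 21 × 1.1 = 23.1 N·m clockwise.
Paint can: 5.8 × 10 = 58 N down at 1.87 m → arm 0.47 m, τ = 58 × 0.47 = 27.26 N·m counterclockwise.
Net moment of known loads = 19.84 N·m clockwise.
An unknown mass m at 1.71 m has arm 0.31 m; its moment is m·g·0.31 counterclockwise.
Balancing moments: m × 10 × 0.31 = 19.84, giving m = 19.84 / (10 × 0.31) = 6.4 kg.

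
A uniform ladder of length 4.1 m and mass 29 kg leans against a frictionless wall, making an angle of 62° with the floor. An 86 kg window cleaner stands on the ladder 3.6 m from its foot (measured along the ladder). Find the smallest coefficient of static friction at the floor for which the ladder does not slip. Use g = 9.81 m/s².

Sum moments about the foot of the ladder (the floor normal and friction both act there and drop out).
Ladder weight 29×9.81 = 284.5 N acts at 2.05 m along the ladder; its horizontal arm is 2.05·cos62° = 0.9624 m → τ = 273.8 N·m clockwise.
Window cleaner: 86×9.81 = 843.7 N at 3.6 m → arm 1.69 m → τ = 1426 N·m clockwise.
Wall normal N acts horizontally at the top; its moment arm is the height L sinθ = 4.1·sin62° = 3.62 m, counterclockwise.
Στ = 0 ⇒ N × 3.62 = 1700 ⇒ N = 469.6 N.
ΣFx = 0 ⇒ f = N_wall = 469.6 N. ΣFy = 0 ⇒ N_floor = 1128 N.
μ_min = f / N_floor = 469.6 / 1128 = 0.416.

μ_min ≈ 0.416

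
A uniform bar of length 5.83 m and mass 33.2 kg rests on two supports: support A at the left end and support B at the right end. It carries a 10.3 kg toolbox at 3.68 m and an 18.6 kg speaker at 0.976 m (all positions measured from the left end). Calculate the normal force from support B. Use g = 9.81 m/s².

Sum moments about support A (its reaction then has zero moment arm).
Beam weight: 33.2 × 9.81 = 325.7 N down at 2.915 m → arm 2.915 m, τ = 325.7 × 2.915 = 949.4 N·m clockwise.
Toolbox: 10.3 × 9.81 = 101 N down at 3.68 m → arm 3.68 m, τ = 101 × 3.68 = 371.7 N·m clockwise.
Speaker: 18.6 × 9.81 = 182.5 N down at 0.976 m → arm 0.976 m, τ = 182.5 × 0.976 = 178.1 N·m clockwise.
Net load moment about support A = 1499 N·m clockwise.
Reaction R at support B is upward at 5.83 m, arm 5.83 m → moment R × 5.83 counterclockwise.
Balancing moments: R × 5.83 = 1499, giving R = 257 N.

R_B ≈ 257 N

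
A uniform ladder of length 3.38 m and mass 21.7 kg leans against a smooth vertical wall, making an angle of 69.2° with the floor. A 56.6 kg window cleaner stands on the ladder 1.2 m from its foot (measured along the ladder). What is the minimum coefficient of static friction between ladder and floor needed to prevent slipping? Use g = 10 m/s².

μ_min ≈ 0.15

About the foot of the ladder:
Ladder weight 21.7×10 = 217 N acts at 1.69 m along the ladder; its horizontal arm is 1.69·cos69.2° = 0.6001 m → τ = 130.2 N·m clockwise.
Window cleaner: 56.6×10 = 566 N at 1.2 m → arm 0.4261 m → τ = 241.2 N·m clockwise.
Wall normal N acts horizontally at the top; its moment arm is the height L sinθ = 3.38·sin69.2° = 3.16 m, counterclockwise.
Balancing moments: N × 3.16 = 371.4, giving N = 117.5 N.
ΣFx = 0 ⇒ f = N_wall = 117.5 N. ΣFy = 0 ⇒ N_floor = 783 N.
μ_min = f / N_floor = 117.5 / 783 = 0.15.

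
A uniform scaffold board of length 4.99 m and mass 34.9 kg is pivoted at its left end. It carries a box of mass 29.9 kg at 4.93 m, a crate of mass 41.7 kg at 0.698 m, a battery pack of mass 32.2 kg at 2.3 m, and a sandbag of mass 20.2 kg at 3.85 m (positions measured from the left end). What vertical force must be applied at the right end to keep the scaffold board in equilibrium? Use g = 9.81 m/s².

About the left end:
Beam weight: 34.9 × 9.81 = 342.4 N down at 2.495 m → arm 2.495 m, τ = 342.4 × 2.495 = 854.3 N·m clockwise.
Box: 29.9 × 9.81 = 293.3 N down at 4.93 m → arm 4.93 m, τ = 293.3 × 4.93 = 1446 N·m clockwise.
Crate: 41.7 × 9.81 = 409.1 N down at 0.698 m → arm 0.698 m, τ = 409.1 × 0.698 = 285.6 N·m clockwise.
Battery pack: 32.2 × 9.81 = 315.9 N down at 2.3 m → arm 2.3 m, τ = 315.9 × 2.3 = 726.6 N·m clockwise.
Sandbag: 20.2 × 9.81 = 198.2 N down at 3.85 m → arm 3.85 m, τ = 198.2 × 3.85 = 763.1 N·m clockwise.
Net moment of the loads = 4076 N·m clockwise.
The upward force F acts at the right end, arm 4.99 m, giving F × 4.99 counterclockwise.
For rotational equilibrium, F × 4.99 = 4076, so F = 4076 / 4.99 = 817 N.

F ≈ 817 N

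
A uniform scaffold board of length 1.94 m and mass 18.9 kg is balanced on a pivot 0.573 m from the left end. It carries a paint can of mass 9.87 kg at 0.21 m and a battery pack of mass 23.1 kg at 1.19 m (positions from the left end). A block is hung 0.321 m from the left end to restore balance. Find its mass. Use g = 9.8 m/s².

m ≈ 72.1 kg

Take moments about the pivot (at 0.573 m from the left end).
Beam weight: 18.9 × 9.8 = 185.2 N down at 0.97 m → arm 0.397 m, τ = 185.2 × 0.397 = 73.52 N·m clockwise.
Paint can: 9.87 × 9.8 = 96.73 N down at 0.21 m → arm 0.363 m, τ = 96.73 × 0.363 = 35.11 N·m counterclockwise.
Battery pack: 23.1 × 9.8 = 226.4 N down at 1.19 m → arm 0.617 m, τ = 226.4 × 0.617 = 139.7 N·m clockwise.
Net moment of known loads = 178.1 N·m clockwise.
An unknown mass m at 0.321 m has arm 0.252 m; its moment is m·g·0.252 counterclockwise.
Setting net torque to zero: m × 9.8 × 0.252 = 178.1 → m = 178.1 / (9.8 × 0.252) = 72.1 kg.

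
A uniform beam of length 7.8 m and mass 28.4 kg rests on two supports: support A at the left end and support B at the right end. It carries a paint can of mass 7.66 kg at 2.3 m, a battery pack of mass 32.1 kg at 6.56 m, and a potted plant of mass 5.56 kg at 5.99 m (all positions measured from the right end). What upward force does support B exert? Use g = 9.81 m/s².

About support A:
Beam weight: 28.4 × 9.81 = 278.6 N down at 3.9 m → arm 3.9 m, τ = 278.6 × 3.9 = 1087 N·m clockwise.
Paint can: 7.66 × 9.81 = 75.14 N down at 2.3 m → arm 5.5 m, τ = 75.14 × 5.5 = 413.3 N·m clockwise.
Battery pack: 32.1 × 9.81 = 314.9 N down at 6.56 m → arm 1.24 m, τ = 314.9 × 1.24 = 390.5 N·m clockwise.
Potted plant: 5.56 × 9.81 = 54.54 N down at 5.99 m → arm 1.81 m, τ = 54.54 × 1.81 = 98.72 N·m clockwise.
Net load moment about support A = 1990 N·m clockwise.
Reaction R at support B is upward at 0 m, arm 7.8 m → moment R × 7.8 counterclockwise.
Στ = 0 ⇒ R × 7.8 = 1990 ⇒ R = 255 N.

R_B ≈ 255 N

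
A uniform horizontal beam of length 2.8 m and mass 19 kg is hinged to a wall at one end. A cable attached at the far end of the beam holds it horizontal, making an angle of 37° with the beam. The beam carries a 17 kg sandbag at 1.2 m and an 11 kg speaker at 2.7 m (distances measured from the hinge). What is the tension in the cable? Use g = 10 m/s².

T ≈ 455 N

Taking torques about the hinge:
Beam weight: 19 × 10 = 190 N down at 1.4 m → arm 1.4 m, τ = 190 × 1.4 = 266 N·m clockwise.
Sandbag: 17 × 10 = 170 N down at 1.2 m → arm 1.2 m, τ = 170 × 1.2 = 204 N·m clockwise.
Speaker: 11 × 10 = 110 N down at 2.7 m → arm 2.7 m, τ = 110 × 2.7 = 297 N·m clockwise.
Total clockwise load moment = 767 N·m.
The cable tension T acts at 2.8 m; only its component perpendicular to the beam, T sinθ, produces torque. sin 37° = 0.6018.
Στ = 0 ⇒ T × 2.8 × 0.6018 = 767 ⇒ T = 767 / 1.685 = 455 N.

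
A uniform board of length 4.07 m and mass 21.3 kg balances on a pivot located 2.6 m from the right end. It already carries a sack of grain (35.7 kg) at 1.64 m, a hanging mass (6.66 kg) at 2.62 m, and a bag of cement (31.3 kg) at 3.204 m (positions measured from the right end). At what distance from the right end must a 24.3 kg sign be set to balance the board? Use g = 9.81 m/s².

x ≈ 3.72 m from the right end

Sum moments about the pivot (at 2.6 m from the right end) (the support reaction has zero arm there).
Beam weight: 21.3 × 9.81 = 209 N down at 2.035 m → arm 0.565 m, τ = 209 × 0.565 = 118.1 N·m clockwise.
Sack of grain: 35.7 × 9.81 = 350.2 N down at 1.64 m → arm 0.96 m, τ = 350.2 × 0.96 = 336.2 N·m clockwise.
Hanging mass: 6.66 × 9.81 = 65.33 N down at 2.62 m → arm 0.02 m, τ = 65.33 × 0.02 = 1.307 N·m counterclockwise.
Bag of cement: 31.3 × 9.81 = 307.1 N down at 3.204 m → arm 0.604 m, τ = 307.1 × 0.604 = 185.5 N·m counterclockwise.
Net moment of existing loads = 267.5 N·m clockwise.
The sign weighs 24.3 × 9.81 = 238.4 N and must supply an equal counterclockwise moment, so its lever arm about the pivot is 267.5 / 238.4 = 1.12 m.
That puts it at 2.6 + 1.12 = 3.72 m from the right end.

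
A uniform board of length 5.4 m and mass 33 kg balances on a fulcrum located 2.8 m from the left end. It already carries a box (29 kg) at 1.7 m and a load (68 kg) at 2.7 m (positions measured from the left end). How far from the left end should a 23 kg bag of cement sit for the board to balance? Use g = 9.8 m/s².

x ≈ 4.63 m from the left end

Take moments about the fulcrum (at 2.8 m from the left end).
Beam weight: 33 × 9.8 = 323.4 N down at 2.7 m → arm 0.1 m, τ = 323.4 × 0.1 = 32.34 N·m counterclockwise.
Box: 29 × 9.8 = 284.2 N down at 1.7 m → arm 1.1 m, τ = 284.2 × 1.1 = 312.6 N·m counterclockwise.
Load: 68 × 9.8 = 666.4 N down at 2.7 m → arm 0.1 m, τ = 666.4 × 0.1 = 66.64 N·m counterclockwise.
Net moment of existing loads = 411.6 N·m counterclockwise.
The bag of cement weighs 23 × 9.8 = 225.4 N and must supply an equal clockwise moment, so its lever arm about the fulcrum is 411.6 / 225.4 = 1.83 m.
That puts it at 2.8 + 1.83 = 4.63 m from the left end.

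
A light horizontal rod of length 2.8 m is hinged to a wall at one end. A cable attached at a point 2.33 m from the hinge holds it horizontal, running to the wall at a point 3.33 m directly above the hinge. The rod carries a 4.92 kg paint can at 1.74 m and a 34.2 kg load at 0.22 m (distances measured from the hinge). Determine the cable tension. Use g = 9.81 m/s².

Taking torques about the hinge:
Paint can: 4.92 × 9.81 = 48.27 N down at 1.74 m → arm 1.74 m, τ = 48.27 × 1.74 = 83.99 N·m clockwise.
Load: 34.2 × 9.81 = 335.5 N down at 0.22 m → arm 0.22 m, τ = 335.5 × 0.22 = 73.81 N·m clockwise.
Total clockwise load moment = 157.8 N·m.
The cable tension T acts at 2.33 m; only its component perpendicular to the rod, T sinθ, produces torque. sinθ = h/√(h²+d²) = 3.33/√(3.33²+2.33²) = 0.8193.
Balancing moments: T × 2.33 × 0.8193 = 157.8, giving T = 157.8 / 1.909 = 82.7 N.

T ≈ 82.7 N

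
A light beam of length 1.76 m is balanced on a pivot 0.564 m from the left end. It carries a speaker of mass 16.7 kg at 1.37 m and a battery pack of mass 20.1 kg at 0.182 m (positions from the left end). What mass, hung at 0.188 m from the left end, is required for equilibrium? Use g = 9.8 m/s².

m ≈ 15.4 kg

Choose the pivot (at 0.564 m from the left end) as the axis so the support reaction has zero arm there.
Speaker: 16.7 × 9.8 = 163.7 N down at 1.37 m → arm 0.806 m, τ = 163.7 × 0.806 = 131.9 N·m clockwise.
Battery pack: 20.1 × 9.8 = 197 N down at 0.182 m → arm 0.382 m, τ = 197 × 0.382 = 75.25 N·m counterclockwise.
Net moment of known loads = 56.65 N·m clockwise.
An unknown mass m at 0.188 m has arm 0.376 m; its moment is m·g·0.376 counterclockwise.
Balancing moments: m × 9.8 × 0.376 = 56.65, giving m = 56.65 / (9.8 × 0.376) = 15.4 kg.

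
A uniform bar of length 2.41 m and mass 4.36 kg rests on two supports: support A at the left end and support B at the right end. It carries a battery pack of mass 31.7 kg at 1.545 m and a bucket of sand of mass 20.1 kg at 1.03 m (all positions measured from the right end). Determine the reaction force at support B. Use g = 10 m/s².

Take moments about support A.
Beam weight: 4.36 × 10 = 43.6 N down at 1.205 m → arm 1.205 m, τ = 43.6 × 1.205 = 52.54 N·m clockwise.
Battery pack: 31.7 × 10 = 317 N down at 1.545 m → arm 0.865 m, τ = 317 × 0.865 = 274.2 N·m clockwise.
Bucket of sand: 20.1 × 10 = 201 N down at 1.03 m → arm 1.38 m, τ = 201 × 1.38 = 277.4 N·m clockwise.
Net load moment about support A = 604.1 N·m clockwise.
Reaction R at support B is upward at 0 m, arm 2.41 m → moment R × 2.41 counterclockwise.
For rotational equilibrium, R × 2.41 = 604.1, so R = 251 N.

R_B ≈ 251 N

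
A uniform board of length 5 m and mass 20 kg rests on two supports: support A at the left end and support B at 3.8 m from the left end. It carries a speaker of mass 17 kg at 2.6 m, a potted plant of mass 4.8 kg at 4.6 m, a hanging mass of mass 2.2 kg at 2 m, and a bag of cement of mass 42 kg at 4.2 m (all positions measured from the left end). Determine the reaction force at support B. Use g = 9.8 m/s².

R_B ≈ 766 N

Choose support A as the axis so its reaction then has zero moment arm.
Beam weight: 20 × 9.8 = 196 N down at 2.5 m → arm 2.5 m, τ = 196 × 2.5 = 490 N·m clockwise.
Speaker: 17 × 9.8 = 166.6 N down at 2.6 m → arm 2.6 m, τ = 166.6 × 2.6 = 433.2 N·m clockwise.
Potted plant: 4.8 × 9.8 = 47.04 N down at 4.6 m → arm 4.6 m, τ = 47.04 × 4.6 = 216.4 N·m clockwise.
Hanging mass: 2.2 × 9.8 = 21.56 N down at 2 m → arm 2 m, τ = 21.56 × 2 = 43.12 N·m clockwise.
Bag of cement: 42 × 9.8 = 411.6 N down at 4.2 m → arm 4.2 m, τ = 411.6 × 4.2 = 1729 N·m clockwise.
Net load moment about support A = 2912 N·m clockwise.
Reaction R at support B is upward at 3.8 m, arm 3.8 m → moment R × 3.8 counterclockwise.
Στ = 0 ⇒ R × 3.8 = 2912 ⇒ R = 766 N.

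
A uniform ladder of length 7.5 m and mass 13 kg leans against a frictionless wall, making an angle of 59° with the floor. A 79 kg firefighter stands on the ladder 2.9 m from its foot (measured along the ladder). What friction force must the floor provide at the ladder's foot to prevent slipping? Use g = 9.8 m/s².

f ≈ 218 N

Taking torques about the foot of the ladder:
Ladder weight 13×9.8 = 127.4 N acts at 3.75 m along the ladder; its horizontal arm is 3.75·cos59° = 1.931 m → τ = 246 N·m clockwise.
Firefighter: 79×9.8 = 774.2 N at 2.9 m → arm 1.494 m → τ = 1157 N·m clockwise.
Wall normal N acts horizontally at the top; its moment arm is the height L sinθ = 7.5·sin59° = 6.429 m, counterclockwise.
Balancing moments: N × 6.429 = 1403, giving N = 218 N.
ΣFx = 0: friction at the foot balances the wall's push, so f = N_wall = 218 N.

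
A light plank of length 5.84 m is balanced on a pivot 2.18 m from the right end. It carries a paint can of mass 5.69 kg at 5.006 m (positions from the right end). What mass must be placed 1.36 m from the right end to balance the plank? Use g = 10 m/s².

Taking torques about the pivot (at 2.18 m from the right end):
Paint can: 5.69 × 10 = 56.9 N down at 5.006 m → arm 2.826 m, τ = 56.9 × 2.826 = 160.8 N·m counterclockwise.
Net moment of known loads = 160.8 N·m counterclockwise.
An unknown mass m at 1.36 m has arm 0.82 m; its moment is m·g·0.82 clockwise.
Balancing moments: m × 10 × 0.82 = 160.8, giving m = 160.8 / (10 × 0.82) = 19.6 kg.

m ≈ 19.6 kg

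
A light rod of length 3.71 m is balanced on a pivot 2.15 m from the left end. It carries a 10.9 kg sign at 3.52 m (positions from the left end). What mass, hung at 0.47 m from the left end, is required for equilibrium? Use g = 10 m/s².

Taking torques about the pivot (at 2.15 m from the left end):
Sign: 10.9 × 10 = 109 N down at 3.52 m → arm 1.37 m, τ = 109 × 1.37 = 149.3 N·m clockwise.
Net moment of known loads = 149.3 N·m clockwise.
An unknown mass m at 0.47 m has arm 1.68 m; its moment is m·g·1.68 counterclockwise.
For rotational equilibrium, m × 10 × 1.68 = 149.3, so m = 149.3 / (10 × 1.68) = 8.89 kg.

m ≈ 8.89 kg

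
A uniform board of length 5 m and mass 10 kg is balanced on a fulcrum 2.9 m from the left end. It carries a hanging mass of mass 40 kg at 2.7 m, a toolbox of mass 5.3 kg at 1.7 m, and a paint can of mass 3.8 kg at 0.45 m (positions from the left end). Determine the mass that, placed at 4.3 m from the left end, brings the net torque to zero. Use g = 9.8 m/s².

Choose the fulcrum (at 2.9 m from the left end) as the axis so the support reaction has zero arm there.
Beam weight: 10 × 9.8 = 98 N down at 2.5 m → arm 0.4 m, τ = 98 × 0.4 = 39.2 N·m counterclockwise.
Hanging mass: 40 × 9.8 = 392 N down at 2.7 m → arm 0.2 m, τ = 392 × 0.2 = 78.4 N·m counterclockwise.
Toolbox: 5.3 × 9.8 = 51.94 N down at 1.7 m → arm 1.2 m, τ = 51.94 × 1.2 = 62.33 N·m counterclockwise.
Paint can: 3.8 × 9.8 = 37.24 N down at 0.45 m → arm 2.45 m, τ = 37.24 × 2.45 = 91.24 N·m counterclockwise.
Net moment of known loads = 271.2 N·m counterclockwise.
An unknown mass m at 4.3 m has arm 1.4 m; its moment is m·g·1.4 clockwise.
For rotational equilibrium, m × 9.8 × 1.4 = 271.2, so m = 271.2 / (9.8 × 1.4) = 19.8 kg.

m ≈ 19.8 kg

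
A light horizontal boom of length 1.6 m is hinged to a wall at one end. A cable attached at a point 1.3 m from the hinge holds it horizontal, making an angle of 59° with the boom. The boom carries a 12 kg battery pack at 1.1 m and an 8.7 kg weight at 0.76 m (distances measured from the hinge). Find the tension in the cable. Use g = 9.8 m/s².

T ≈ 174 N

About the hinge:
Battery pack: 12 × 9.8 = 117.6 N down at 1.1 m → arm 1.1 m, τ = 117.6 × 1.1 = 129.4 N·m clockwise.
Weight: 8.7 × 9.8 = 85.26 N down at 0.76 m → arm 0.76 m, τ = 85.26 × 0.76 = 64.8 N·m clockwise.
Total clockwise load moment = 194.2 N·m.
The cable tension T acts at 1.3 m; only its component perpendicular to the boom, T sinθ, produces torque. sin 59° = 0.8572.
For rotational equilibrium, T × 1.3 × 0.8572 = 194.2, so T = 194.2 / 1.114 = 174 N.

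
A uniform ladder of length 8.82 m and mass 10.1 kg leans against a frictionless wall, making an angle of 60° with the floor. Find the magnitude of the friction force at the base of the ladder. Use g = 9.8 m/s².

f ≈ 28.6 N

Taking torques about the foot of the ladder:
Ladder weight 10.1×9.8 = 98.98 N acts at 4.41 m along the ladder; its horizontal arm is 4.41·cos60° = 2.205 m → τ = 218.3 N·m clockwise.
Wall normal N acts horizontally at the top; its moment arm is the height L sinθ = 8.82·sin60° = 7.638 m, counterclockwise.
Setting net torque to zero: N × 7.638 = 218.3 → N = 28.6 N.
ΣFx = 0: friction at the foot balances the wall's push, so f = N_wall = 28.6 N.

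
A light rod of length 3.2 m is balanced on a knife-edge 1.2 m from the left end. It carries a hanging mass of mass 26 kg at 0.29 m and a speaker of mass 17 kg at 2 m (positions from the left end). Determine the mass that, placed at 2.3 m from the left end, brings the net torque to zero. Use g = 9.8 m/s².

m ≈ 9.15 kg

Sum moments about the knife-edge (at 1.2 m from the left end) (the support reaction has zero arm there).
Hanging mass: 26 × 9.8 = 254.8 N down at 0.29 m → arm 0.91 m, τ = 254.8 × 0.91 = 231.9 N·m counterclockwise.
Speaker: 17 × 9.8 = 166.6 N down at 2 m → arm 0.8 m, τ = 166.6 × 0.8 = 133.3 N·m clockwise.
Net moment of known loads = 98.6 N·m counterclockwise.
An unknown mass m at 2.3 m has arm 1.1 m; its moment is m·g·1.1 clockwise.
Setting net torque to zero: m × 9.8 × 1.1 = 98.6 → m = 98.6 / (9.8 × 1.1) = 9.15 kg.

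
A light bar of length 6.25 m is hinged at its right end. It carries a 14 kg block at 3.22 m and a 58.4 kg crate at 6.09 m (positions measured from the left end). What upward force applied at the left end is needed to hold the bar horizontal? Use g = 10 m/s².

F ≈ 82.8 N

Taking torques about the right end:
Block: 14 × 10 = 140 N down at 3.22 m → arm 3.03 m, τ = 140 × 3.03 = 424.2 N·m counterclockwise.
Crate: 58.4 × 10 = 584 N down at 6.09 m → arm 0.16 m, τ = 584 × 0.16 = 93.44 N·m counterclockwise.
Net moment of the loads = 517.6 N·m counterclockwise.
The upward force F acts at the left end, arm 6.25 m, giving F × 6.25 clockwise.
Setting net torque to zero: F × 6.25 = 517.6 → F = 517.6 / 6.25 = 82.8 N.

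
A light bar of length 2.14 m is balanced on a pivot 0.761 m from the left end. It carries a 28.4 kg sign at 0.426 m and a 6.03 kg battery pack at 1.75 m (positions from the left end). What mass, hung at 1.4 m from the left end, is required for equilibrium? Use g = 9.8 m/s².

m ≈ 5.56 kg

About the pivot (at 0.761 m from the left end):
Sign: 28.4 × 9.8 = 278.3 N down at 0.426 m → arm 0.335 m, τ = 278.3 × 0.335 = 93.23 N·m counterclockwise.
Battery pack: 6.03 × 9.8 = 59.09 N down at 1.75 m → arm 0.989 m, τ = 59.09 × 0.989 = 58.44 N·m clockwise.
Net moment of known loads = 34.79 N·m counterclockwise.
An unknown mass m at 1.4 m has arm 0.639 m; its moment is m·g·0.639 clockwise.
For rotational equilibrium, m × 9.8 × 0.639 = 34.79, so m = 34.79 / (9.8 × 0.639) = 5.56 kg.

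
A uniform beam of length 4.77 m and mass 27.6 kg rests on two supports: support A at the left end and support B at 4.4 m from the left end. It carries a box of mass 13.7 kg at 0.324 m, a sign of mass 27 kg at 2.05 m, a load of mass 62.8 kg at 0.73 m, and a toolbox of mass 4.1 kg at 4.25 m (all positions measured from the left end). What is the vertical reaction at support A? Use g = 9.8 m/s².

R_A ≈ 904 N

Taking torques about support B:
Beam weight: 27.6 × 9.8 = 270.5 N down at 2.385 m → arm 2.015 m, τ = 270.5 × 2.015 = 545.1 N·m counterclockwise.
Box: 13.7 × 9.8 = 134.3 N down at 0.324 m → arm 4.076 m, τ = 134.3 × 4.076 = 547.4 N·m counterclockwise.
Sign: 27 × 9.8 = 264.6 N down at 2.05 m → arm 2.35 m, τ = 264.6 × 2.35 = 621.8 N·m counterclockwise.
Load: 62.8 × 9.8 = 615.4 N down at 0.73 m → arm 3.67 m, τ = 615.4 × 3.67 = 2259 N·m counterclockwise.
Toolbox: 4.1 × 9.8 = 40.18 N down at 4.25 m → arm 0.15 m, τ = 40.18 × 0.15 = 6.027 N·m counterclockwise.
Net load moment about support B = 3979 N·m counterclockwise.
Reaction R at support A is upward at 0 m, arm 4.4 m → moment R × 4.4 clockwise.
Setting net torque to zero: R × 4.4 = 3979 → R = 904 N.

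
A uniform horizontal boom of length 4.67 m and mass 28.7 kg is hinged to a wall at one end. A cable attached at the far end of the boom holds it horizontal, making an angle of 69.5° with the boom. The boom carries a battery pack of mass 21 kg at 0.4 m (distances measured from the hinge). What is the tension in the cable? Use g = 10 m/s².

Choose the hinge as the axis so the unknown hinge reaction has zero arm there.
Beam weight: 28.7 × 10 = 287 N down at 2.335 m → arm 2.335 m, τ = 287 × 2.335 = 670.1 N·m clockwise.
Battery pack: 21 × 10 = 210 N down at 0.4 m → arm 0.4 m, τ = 210 × 0.4 = 84 N·m clockwise.
Total clockwise load moment = 754.1 N·m.
The cable tension T acts at 4.67 m; only its component perpendicular to the boom, T sinθ, produces torque. sin 69.5° = 0.9367.
Balancing moments: T × 4.67 × 0.9367 = 754.1, giving T = 754.1 / 4.374 = 172 N.

T ≈ 172 N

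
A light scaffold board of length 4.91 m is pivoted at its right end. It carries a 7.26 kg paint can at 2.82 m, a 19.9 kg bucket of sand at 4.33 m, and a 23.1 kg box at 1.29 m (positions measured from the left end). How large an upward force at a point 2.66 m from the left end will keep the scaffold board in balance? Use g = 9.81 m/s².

F ≈ 481 N

Take moments about the right end.
Paint can: 7.26 × 9.81 = 71.22 N down at 2.82 m → arm 2.09 m, τ = 71.22 × 2.09 = 148.8 N·m counterclockwise.
Bucket of sand: 19.9 × 9.81 = 195.2 N down at 4.33 m → arm 0.58 m, τ = 195.2 × 0.58 = 113.2 N·m counterclockwise.
Box: 23.1 × 9.81 = 226.6 N down at 1.29 m → arm 3.62 m, τ = 226.6 × 3.62 = 820.3 N·m counterclockwise.
Net moment of the loads = 1082 N·m counterclockwise.
The upward force F acts at a point 2.66 m from the left end, arm 2.25 m, giving F × 2.25 clockwise.
For rotational equilibrium, F × 2.25 = 1082, so F = 1082 / 2.25 = 481 N.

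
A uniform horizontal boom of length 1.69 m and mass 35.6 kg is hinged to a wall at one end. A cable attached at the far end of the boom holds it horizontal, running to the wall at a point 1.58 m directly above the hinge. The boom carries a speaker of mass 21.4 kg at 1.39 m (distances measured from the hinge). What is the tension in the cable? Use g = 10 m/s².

T ≈ 518 N

Choose the hinge as the axis so the unknown hinge reaction has zero arm there.
Beam weight: 35.6 × 10 = 356 N down at 0.845 m → arm 0.845 m, τ = 356 × 0.845 = 300.8 N·m clockwise.
Speaker: 21.4 × 10 = 214 N down at 1.39 m → arm 1.39 m, τ = 214 × 1.39 = 297.5 N·m clockwise.
Total clockwise load moment = 598.3 N·m.
The cable tension T acts at 1.69 m; only its component perpendicular to the boom, T sinθ, produces torque. sinθ = h/√(h²+d²) = 1.58/√(1.58²+1.69²) = 0.6829.
Setting net torque to zero: T × 1.69 × 0.6829 = 598.3 → T = 598.3 / 1.154 = 518 N.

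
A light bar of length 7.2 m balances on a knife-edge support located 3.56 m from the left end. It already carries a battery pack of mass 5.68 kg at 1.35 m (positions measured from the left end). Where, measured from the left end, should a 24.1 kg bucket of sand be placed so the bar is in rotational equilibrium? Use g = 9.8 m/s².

About the knife-edge support (at 3.56 m from the left end):
Battery pack: 5.68 × 9.8 = 55.66 N down at 1.35 m → arm 2.21 m, τ = 55.66 × 2.21 = 123 N·m counterclockwise.
Net moment of existing loads = 123 N·m counterclockwise.
The bucket of sand weighs 24.1 × 9.8 = 236.2 N and must supply an equal clockwise moment, so its lever arm about the knife-edge support is 123 / 236.2 = 0.521 m.
That puts it at 3.56 + 0.521 = 4.08 m from the left end.

x ≈ 4.08 m from the left end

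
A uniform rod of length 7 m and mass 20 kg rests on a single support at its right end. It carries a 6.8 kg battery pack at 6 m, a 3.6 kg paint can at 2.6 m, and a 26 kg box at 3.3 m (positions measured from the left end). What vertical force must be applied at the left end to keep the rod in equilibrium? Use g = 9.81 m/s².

Sum moments about the right end (the unknown pivot reaction has zero arm there).
Beam weight: 20 × 9.81 = 196.2 N down at 3.5 m → arm 3.5 m, τ = 196.2 × 3.5 = 686.7 N·m counterclockwise.
Battery pack: 6.8 × 9.81 = 66.71 N down at 6 m → arm 1 m, τ = 66.71 × 1 = 66.71 N·m counterclockwise.
Paint can: 3.6 × 9.81 = 35.32 N down at 2.6 m → arm 4.4 m, τ = 35.32 × 4.4 = 155.4 N·m counterclockwise.
Box: 26 × 9.81 = 255.1 N down at 3.3 m → arm 3.7 m, τ = 255.1 × 3.7 = 943.9 N·m counterclockwise.
Net moment of the loads = 1853 N·m counterclockwise.
The upward force F acts at the left end, arm 7 m, giving F × 7 clockwise.
For rotational equilibrium, F × 7 = 1853, so F = 1853 / 7 = 265 N.

F ≈ 265 N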